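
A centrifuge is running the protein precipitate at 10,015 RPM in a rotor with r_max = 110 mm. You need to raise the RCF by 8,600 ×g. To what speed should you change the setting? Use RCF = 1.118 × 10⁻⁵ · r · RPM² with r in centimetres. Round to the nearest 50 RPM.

≈ 13050 RPM

r = 110 mm = 11.0 cm
Current RCF = 1.118 × 10⁻⁵ × 11 × (10015)² = 1.118 × 10⁻⁵ × 11 × 100,300,225 ≈ 12,334.9 × g
Target RCF = 12,334.9 + 8,600 = 20,934.9 × g
N² = 20,934.9 / (12.298 × 10⁻⁵) = 170,230,119
N ≈ √170,230,119 ≈ 13,047.2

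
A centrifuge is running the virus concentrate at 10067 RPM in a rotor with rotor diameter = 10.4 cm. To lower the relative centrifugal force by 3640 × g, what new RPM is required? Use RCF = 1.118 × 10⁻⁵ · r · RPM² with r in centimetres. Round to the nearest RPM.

N₂ ≈ 6224 RPM

r = 10.4 / 2 = 5.2 cm
Current RCF = 1.118 × 10⁻⁵ × 5.2 × (10067)² = 1.118 × 10⁻⁵ × 5.2 × 101,344,489 ≈ 5,891.8 × g
Target RCF = 5,891.8 − 3,640 = 2,251.8 × g
N² = 2,251.8 / (5.8136 × 10⁻⁵) = 38,733,315
N ≈ √38,733,315 ≈ 6,223.6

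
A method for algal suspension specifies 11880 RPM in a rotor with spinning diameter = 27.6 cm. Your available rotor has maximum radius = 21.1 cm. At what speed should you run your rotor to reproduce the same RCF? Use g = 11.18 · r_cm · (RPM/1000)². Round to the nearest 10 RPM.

Original rotor: r = 27.6 / 2 = 13.8 cm
RCF = 11.18 × r × (N/1000)²
RCF_original = 11.18 × 13.8 × (11.88)² = 11.18 × 13.8 × 141.1344 ≈ 21,774.8 × g
21,774.8 = 11.18 × 21.1 × (N/1000)²
(N/1000)² = 21,774.8 / 235.898 = 92.306
N = 1000 × √92.306 ≈ 9,607.6

≈ 9610 RPM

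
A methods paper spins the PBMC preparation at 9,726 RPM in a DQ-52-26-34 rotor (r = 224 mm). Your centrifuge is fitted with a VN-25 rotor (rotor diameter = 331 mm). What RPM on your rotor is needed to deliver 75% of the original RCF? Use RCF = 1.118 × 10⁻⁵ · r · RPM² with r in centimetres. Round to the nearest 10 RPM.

Original rotor: r = 224 mm = 22.4 cm
RCF_original = 1.118 × 10⁻⁵ × 22.4 × (9726)² = 1.118 × 10⁻⁵ × 22.4 × 94,595,076 ≈ 23,689.6 × g
Target RCF = 0.75 × 23,689.6 ≈ 17,767.2 × g
Your rotor: r = 331 mm / 2 = 165.5 mm = 16.55 cm
17,767.2 = 1.118 × 10⁻⁵ × 16.55 × N²
N² = 17,767.2 / (18.5029 × 10⁻⁵) = 96,023,867
N ≈ √96,023,867 ≈ 9,799.2

9800 RPM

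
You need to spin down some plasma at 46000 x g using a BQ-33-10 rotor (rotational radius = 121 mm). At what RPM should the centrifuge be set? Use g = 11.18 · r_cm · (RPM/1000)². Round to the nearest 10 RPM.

r = 121 mm = 12.1 cm
46,000 = 11.18 × 12.1 × (N/1000)²
(N/1000)² = 46,000 / 135.278 = 340.0405
N = 1000 × √340.0405 ≈ 18,440.2

N ≈ 18440 RPM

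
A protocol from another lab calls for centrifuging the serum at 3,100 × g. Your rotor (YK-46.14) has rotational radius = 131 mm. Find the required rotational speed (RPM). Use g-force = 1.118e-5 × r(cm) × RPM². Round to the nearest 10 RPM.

≈ 4600 RPM

r = 131 mm = 13.1 cm
3,100 = 1.118 × 10⁻⁵ × 13.1 × N²
N² = 3,100 / (14.6458 × 10⁻⁵) = 21,166,478
N ≈ √21,166,478 ≈ 4,600.7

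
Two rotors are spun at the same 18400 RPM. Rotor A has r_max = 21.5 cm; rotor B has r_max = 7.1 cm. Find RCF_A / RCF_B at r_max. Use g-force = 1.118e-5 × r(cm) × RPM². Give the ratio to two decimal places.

At fixed N, RCF ∝ r, so RCF_A/RCF_B = r_A/r_B = 21.5 / 7.1 = 3.0282.

3.03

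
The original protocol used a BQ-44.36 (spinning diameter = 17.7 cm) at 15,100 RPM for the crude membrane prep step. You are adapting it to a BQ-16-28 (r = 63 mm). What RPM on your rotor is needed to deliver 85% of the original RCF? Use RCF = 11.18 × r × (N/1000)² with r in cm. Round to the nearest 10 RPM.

16500 RPM

Original rotor: r = 17.7 / 2 = 8.85 cm
RCF_original = 11.18 × 8.85 × (15.1)² = 11.18 × 8.85 × 228.01 ≈ 22,560 × g
Target RCF = 0.85 × 22,560 ≈ 19,176 × g
Your rotor: r = 63 mm = 6.3 cm
19,176 = 11.18 × 6.3 × (N/1000)²
(N/1000)² = 19,176 / 70.434 = 272.2549
N = 1000 × √272.2549 ≈ 16,500.1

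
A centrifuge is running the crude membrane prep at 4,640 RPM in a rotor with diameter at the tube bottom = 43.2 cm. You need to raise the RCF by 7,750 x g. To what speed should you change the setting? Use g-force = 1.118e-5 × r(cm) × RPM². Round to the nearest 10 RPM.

N₂ ≈ 7320 RPM

r = 43.2 / 2 = 21.6 cm
Current RCF = 1.118 × 10⁻⁵ × 21.6 × (4640)² = 1.118 × 10⁻⁵ × 21.6 × 21,529,600 ≈ 5,199.1 × g
Target RCF = 5,199.1 + 7,750 = 12,949.1 × g
N² = 12,949.1 / (24.1488 × 10⁻⁵) = 53,622,126
N ≈ √53,622,126 ≈ 7,322.7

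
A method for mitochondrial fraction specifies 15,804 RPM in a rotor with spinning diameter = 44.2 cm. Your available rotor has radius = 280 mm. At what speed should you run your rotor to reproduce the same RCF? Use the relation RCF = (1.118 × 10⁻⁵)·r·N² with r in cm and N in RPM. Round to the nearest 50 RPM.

Original rotor: r = 44.2 / 2 = 22.1 cm
RCF_original = 1.118 × 10⁻⁵ × 22.1 × (15804)² = 1.118 × 10⁻⁵ × 22.1 × 249,766,416 ≈ 61,711.8 × g
Your rotor: r = 280 mm = 28.0 cm
61,711.8 = 1.118 × 10⁻⁵ × 28 × N²
N² = 61,711.8 / (31.304 × 10⁻⁵) = 197,137,107
N ≈ √197,137,107 ≈ 14,040.6

≈ 14050 RPM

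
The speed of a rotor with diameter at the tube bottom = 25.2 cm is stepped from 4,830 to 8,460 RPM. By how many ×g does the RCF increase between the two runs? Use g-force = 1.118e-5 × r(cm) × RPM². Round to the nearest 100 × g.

≈ 6800 ×g

r = 25.2 / 2 = 12.6 cm
RCF₁ = 1.118 × 10⁻⁵ × 12.6 × (4830)² = 1.118 × 10⁻⁵ × 12.6 × 23,328,900 ≈ 3,286.3 × g
RCF₂ = 1.118 × 10⁻⁵ × 12.6 × (8460)² = 1.118 × 10⁻⁵ × 12.6 × 71,571,600 ≈ 10,082.1 × g
Increase = 10,082.1 − 3,286.3 = 6,795.8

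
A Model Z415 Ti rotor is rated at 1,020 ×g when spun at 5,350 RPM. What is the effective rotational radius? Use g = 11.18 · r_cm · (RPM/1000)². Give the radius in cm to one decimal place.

1020 = 11.18 × r × (5.35)²
r = 1020 / (11.18 × 28.6225) = 1020 / 319.9995 ≈ 3.188 cm

r ≈ 3.2 cm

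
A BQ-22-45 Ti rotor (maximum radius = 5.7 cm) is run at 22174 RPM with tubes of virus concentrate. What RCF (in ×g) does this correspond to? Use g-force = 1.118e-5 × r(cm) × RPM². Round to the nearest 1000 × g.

31000 ×g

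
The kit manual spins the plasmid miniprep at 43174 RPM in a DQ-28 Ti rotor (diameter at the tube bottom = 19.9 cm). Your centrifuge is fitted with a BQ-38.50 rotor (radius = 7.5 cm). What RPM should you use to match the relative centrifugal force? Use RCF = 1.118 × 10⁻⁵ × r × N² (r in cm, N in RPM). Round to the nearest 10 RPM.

Original rotor: r = 19.9 / 2 = 9.95 cm
RCF_original = 1.118 × 10⁻⁵ × 9.95 × (43174)² = 1.118 × 10⁻⁵ × 9.95 × 1,863,994,276 ≈ 207,352.6 × g
207,352.6 = 1.118 × 10⁻⁵ × 7.5 × N²
N² = 207,352.6 / (8.385 × 10⁻⁵) = 2,472,899,225
N ≈ √2,472,899,225 ≈ 49,728.3

49730 RPM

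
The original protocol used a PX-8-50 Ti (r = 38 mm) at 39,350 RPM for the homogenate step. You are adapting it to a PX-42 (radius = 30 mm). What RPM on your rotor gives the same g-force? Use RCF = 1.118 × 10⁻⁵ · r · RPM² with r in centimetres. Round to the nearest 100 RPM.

44300 RPM

Original rotor: r = 38 mm = 3.8 cm
RCF = 1.118 × 10⁻⁵ × r × N²
RCF_original = 1.118 × 10⁻⁵ × 3.8 × (39350)² = 1.118 × 10⁻⁵ × 3.8 × 1,548,422,500 ≈ 65,783.2 × g
Your rotor: r = 30 mm = 3.0 cm
65,783.2 = 1.118 × 10⁻⁵ × 3 × N²
N² = 65,783.2 / (3.354 × 10⁻⁵) = 1,961,335,719
N ≈ √1,961,335,719 ≈ 44,287.0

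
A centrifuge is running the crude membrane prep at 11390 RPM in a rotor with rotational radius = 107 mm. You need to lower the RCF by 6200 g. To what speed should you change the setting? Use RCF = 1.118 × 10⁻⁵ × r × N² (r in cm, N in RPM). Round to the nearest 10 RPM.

8830 RPM

r = 107 mm = 10.7 cm
Current RCF = 1.118 × 10⁻⁵ × 10.7 × (11390)² = 1.118 × 10⁻⁵ × 10.7 × 129,732,100 ≈ 15,519.3 × g
Target RCF = 15,519.3 − 6,200 = 9,319.3 × g
N² = 9,319.3 / (11.9626 × 10⁻⁵) = 77,903,633
N ≈ √77,903,633 ≈ 8,826.3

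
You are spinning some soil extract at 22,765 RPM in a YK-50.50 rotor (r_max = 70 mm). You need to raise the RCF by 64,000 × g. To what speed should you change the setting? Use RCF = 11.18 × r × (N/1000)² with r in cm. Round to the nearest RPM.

N₂ ≈ 36552 RPM

r = 70 mm = 7.0 cm
Current RCF = 11.18 × 7 × (22.765)² = 11.18 × 7 × 518.245225 ≈ 40,557.9 × g
Target RCF = 40,557.9 + 64,000 = 104,557.9 × g
(N/1000)² = 104,557.9 / 78.26 = 1336.032
N = 1000 × √1336.032 ≈ 36,551.8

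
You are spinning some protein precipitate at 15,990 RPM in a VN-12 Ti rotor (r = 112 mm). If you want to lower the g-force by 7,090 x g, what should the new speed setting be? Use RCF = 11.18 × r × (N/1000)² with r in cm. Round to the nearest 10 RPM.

r = 112 mm = 11.2 cm
Current RCF = 11.18 × 11.2 × (15.99)² = 11.18 × 11.2 × 255.6801 ≈ 32,015.2 × g
Target RCF = 32,015.2 − 7,090 = 24,925.2 × g
(N/1000)² = 24,925.2 / 125.216 = 199.0576
N = 1000 × √199.0576 ≈ 14,108.8

14110 RPM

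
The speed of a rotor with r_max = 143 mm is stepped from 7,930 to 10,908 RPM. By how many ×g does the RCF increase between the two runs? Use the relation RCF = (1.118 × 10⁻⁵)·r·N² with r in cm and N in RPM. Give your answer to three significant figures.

8970 ×g

r = 143 mm = 14.3 cm
RCF₁ = 1.118 × 10⁻⁵ × 14.3 × (7930)² = 1.118 × 10⁻⁵ × 14.3 × 62,884,900 ≈ 10,053.7 × g
RCF₂ = 1.118 × 10⁻⁵ × 14.3 × (10908)² = 1.118 × 10⁻⁵ × 14.3 × 118,984,464 ≈ 19,022.5 × g
Increase = 19,022.5 − 10,053.7 = 8,968.8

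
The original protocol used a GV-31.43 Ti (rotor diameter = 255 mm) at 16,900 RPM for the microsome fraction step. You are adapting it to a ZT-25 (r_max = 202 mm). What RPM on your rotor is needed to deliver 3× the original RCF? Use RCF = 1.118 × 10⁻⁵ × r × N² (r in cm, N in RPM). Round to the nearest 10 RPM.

≈ 23260 RPM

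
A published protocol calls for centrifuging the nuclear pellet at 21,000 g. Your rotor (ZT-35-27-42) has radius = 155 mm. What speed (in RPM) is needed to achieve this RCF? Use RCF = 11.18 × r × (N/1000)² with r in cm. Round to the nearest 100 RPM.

11000 RPM

r = 155 mm = 15.5 cm
RCF = 11.18 × r × (N/1000)²
21,000 = 11.18 × 15.5 × (N/1000)²
(N/1000)² = 21,000 / 173.29 = 121.1841
N = 1000 × √121.1841 ≈ 11,008.4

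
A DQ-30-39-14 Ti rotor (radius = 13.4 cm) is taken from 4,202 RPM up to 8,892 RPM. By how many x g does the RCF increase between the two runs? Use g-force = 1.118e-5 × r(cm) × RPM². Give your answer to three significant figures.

RCF₁ = 1.118 × 10⁻⁵ × 13.4 × (4202)² = 1.118 × 10⁻⁵ × 13.4 × 17,656,804 ≈ 2,645.2 × g
RCF₂ = 1.118 × 10⁻⁵ × 13.4 × (8892)² = 1.118 × 10⁻⁵ × 13.4 × 79,067,664 ≈ 11,845.3 × g
Increase = 11,845.3 − 2,645.2 = 9,200.1

9200 x g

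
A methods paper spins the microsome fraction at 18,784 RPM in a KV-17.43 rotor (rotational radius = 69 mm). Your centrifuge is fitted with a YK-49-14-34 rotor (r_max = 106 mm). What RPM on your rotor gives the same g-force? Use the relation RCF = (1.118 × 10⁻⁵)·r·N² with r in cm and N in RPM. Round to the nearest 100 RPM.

Original rotor: r = 69 mm = 6.9 cm
RCF = 1.118 × 10⁻⁵ × r × N²
RCF_original = 1.118 × 10⁻⁵ × 6.9 × (18784)² = 1.118 × 10⁻⁵ × 6.9 × 352,838,656 ≈ 27,218.7 × g
Your rotor: r = 106 mm = 10.6 cm
27,218.7 = 1.118 × 10⁻⁵ × 10.6 × N²
N² = 27,218.7 / (11.8508 × 10⁻⁵) = 229,678,165
N ≈ √229,678,165 ≈ 15,155.1

≈ 15200 RPM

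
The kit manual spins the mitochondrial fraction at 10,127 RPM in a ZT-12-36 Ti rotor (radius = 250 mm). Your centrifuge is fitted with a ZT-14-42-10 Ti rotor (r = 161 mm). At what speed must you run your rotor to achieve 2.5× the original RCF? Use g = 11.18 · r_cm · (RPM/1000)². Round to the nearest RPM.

19953 RPM

Original rotor: r = 250 mm = 25.0 cm
RCF_original = 11.18 × 25 × (10.127)² = 11.18 × 25 × 102.556129 ≈ 28,664.4 × g
Target RCF = 2.5 × 28,664.4 ≈ 71,661 × g
Your rotor: r = 161 mm = 16.1 cm
71,661 = 11.18 × 16.1 × (N/1000)²
(N/1000)² = 71,661 / 179.998 = 398.1211
N = 1000 × √398.1211 ≈ 19,953.0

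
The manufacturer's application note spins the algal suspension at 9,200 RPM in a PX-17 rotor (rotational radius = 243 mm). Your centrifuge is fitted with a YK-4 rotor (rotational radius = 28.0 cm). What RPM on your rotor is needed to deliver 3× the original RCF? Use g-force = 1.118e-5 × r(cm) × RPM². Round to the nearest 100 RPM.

Original rotor: r = 243 mm = 24.3 cm
RCF_original = 1.118 × 10⁻⁵ × 24.3 × (9200)² = 1.118 × 10⁻⁵ × 24.3 × 84,640,000 ≈ 22,994.5 × g
Target RCF = 3 × 22,994.5 ≈ 68,983.5 × g
68,983.5 = 1.118 × 10⁻⁵ × 28 × N²
N² = 68,983.5 / (31.304 × 10⁻⁵) = 220,366,407
N ≈ √220,366,407 ≈ 14,844.7

14800 RPM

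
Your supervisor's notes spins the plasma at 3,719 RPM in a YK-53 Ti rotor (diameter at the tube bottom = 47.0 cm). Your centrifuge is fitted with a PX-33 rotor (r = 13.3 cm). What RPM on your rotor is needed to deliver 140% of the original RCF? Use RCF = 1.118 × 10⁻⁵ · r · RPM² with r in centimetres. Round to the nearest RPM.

5849 RPM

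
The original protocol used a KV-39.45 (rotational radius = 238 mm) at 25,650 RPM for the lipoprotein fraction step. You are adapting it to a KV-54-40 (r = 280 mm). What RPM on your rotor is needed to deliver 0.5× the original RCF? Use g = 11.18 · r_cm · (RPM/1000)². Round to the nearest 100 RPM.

≈ 16700 RPM

Original rotor: r = 238 mm = 23.8 cm
RCF = 11.18 × r × (N/1000)²
RCF_original = 11.18 × 23.8 × (25.65)² = 11.18 × 23.8 × 657.9225 ≈ 175,062.7 × g
Target RCF = 0.5 × 175,062.7 ≈ 87,531.4 × g
Your rotor: r = 280 mm = 28.0 cm
87,531.4 = 11.18 × 28 × (N/1000)²
(N/1000)² = 87,531.4 / 313.04 = 279.6173
N = 1000 × √279.6173 ≈ 16,721.8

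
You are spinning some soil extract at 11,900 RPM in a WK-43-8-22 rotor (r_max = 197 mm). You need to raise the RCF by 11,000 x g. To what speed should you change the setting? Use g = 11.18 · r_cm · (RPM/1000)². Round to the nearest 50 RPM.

r = 197 mm = 19.7 cm
Current RCF = 11.18 × 19.7 × (11.9)² = 11.18 × 19.7 × 141.61 ≈ 31,189 × g
Target RCF = 31,189 + 11,000 = 42,189 × g
(N/1000)² = 42,189 / 220.246 = 191.554
N = 1000 × √191.554 ≈ 13,840.3

≈ 13850 RPM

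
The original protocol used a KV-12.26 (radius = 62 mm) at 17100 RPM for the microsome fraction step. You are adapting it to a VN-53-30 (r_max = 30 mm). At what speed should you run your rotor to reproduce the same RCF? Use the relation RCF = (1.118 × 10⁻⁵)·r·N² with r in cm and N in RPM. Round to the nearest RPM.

≈ 24583 RPM

Original rotor: r = 62 mm = 6.2 cm
RCF_original = 1.118 × 10⁻⁵ × 6.2 × (17100)² = 1.118 × 10⁻⁵ × 6.2 × 292,410,000 ≈ 20,268.7 × g
Your rotor: r = 30 mm = 3.0 cm
20,268.7 = 1.118 × 10⁻⁵ × 3 × N²
N² = 20,268.7 / (3.354 × 10⁻⁵) = 604,314,252
N ≈ √604,314,252 ≈ 24,582.8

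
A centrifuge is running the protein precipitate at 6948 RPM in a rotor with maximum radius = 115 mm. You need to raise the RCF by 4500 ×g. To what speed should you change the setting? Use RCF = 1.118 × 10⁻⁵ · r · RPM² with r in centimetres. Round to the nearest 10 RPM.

≈ 9130 RPM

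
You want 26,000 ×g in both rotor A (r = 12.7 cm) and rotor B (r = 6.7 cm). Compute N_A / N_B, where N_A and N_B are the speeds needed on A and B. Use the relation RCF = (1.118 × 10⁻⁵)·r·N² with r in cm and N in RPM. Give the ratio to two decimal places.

At fixed RCF, N ∝ 1/√r, so N_A/N_B = √(r_B/r_A) = √(6.7/12.7) = √0.527559 = 0.7263.

0.73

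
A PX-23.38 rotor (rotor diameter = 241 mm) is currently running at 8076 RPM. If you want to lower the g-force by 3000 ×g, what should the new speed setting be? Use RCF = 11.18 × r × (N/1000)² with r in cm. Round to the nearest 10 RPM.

≈ 6550 RPM

r = 241 mm / 2 = 120.5 mm = 12.05 cm
Current RCF = 11.18 × 12.05 × (8.076)² = 11.18 × 12.05 × 65.221776 ≈ 8,786.6 × g
Target RCF = 8,786.6 − 3,000 = 5,786.6 × g
(N/1000)² = 5,786.6 / 134.719 = 42.95311
N = 1000 × √42.95311 ≈ 6,553.9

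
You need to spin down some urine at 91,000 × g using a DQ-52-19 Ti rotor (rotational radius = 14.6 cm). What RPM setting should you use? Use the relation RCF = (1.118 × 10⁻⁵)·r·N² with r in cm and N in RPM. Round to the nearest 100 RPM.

≈ 23600 RPM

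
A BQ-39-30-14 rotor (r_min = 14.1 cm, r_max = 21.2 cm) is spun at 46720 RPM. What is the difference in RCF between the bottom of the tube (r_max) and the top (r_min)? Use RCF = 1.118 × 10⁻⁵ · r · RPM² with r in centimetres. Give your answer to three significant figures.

≈ 173000 × g

RCF_max = 1.118 × 10⁻⁵ × 21.2 × (46720)² = 1.118 × 10⁻⁵ × 21.2 × 2,182,758,400 ≈ 517,348.7 × g
RCF_min = 1.118 × 10⁻⁵ × 14.1 × (46720)² = 1.118 × 10⁻⁵ × 14.1 × 2,182,758,400 ≈ 344,085.7 × g
ΔRCF = 517,348.7 − 344,085.7 = 173,263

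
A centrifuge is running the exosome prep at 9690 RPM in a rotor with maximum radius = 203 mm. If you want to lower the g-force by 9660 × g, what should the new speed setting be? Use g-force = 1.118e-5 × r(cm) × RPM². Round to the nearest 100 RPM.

7200 RPM

r = 203 mm = 20.3 cm
Current RCF = 1.118 × 10⁻⁵ × 20.3 × (9690)² = 1.118 × 10⁻⁵ × 20.3 × 93,896,100 ≈ 21,310.1 × g
Target RCF = 21,310.1 − 9,660 = 11,650.1 × g
N² = 11,650.1 / (22.6954 × 10⁻⁵) = 51,332,429
N ≈ √51,332,429 ≈ 7,164.7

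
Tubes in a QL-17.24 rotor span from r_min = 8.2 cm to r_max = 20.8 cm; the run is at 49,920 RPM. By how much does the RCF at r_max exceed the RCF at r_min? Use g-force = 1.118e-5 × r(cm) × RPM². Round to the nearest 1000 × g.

≈ 351000 x g

ΔRCF = 1.118 × 10⁻⁵ × (r_max − r_min) × N² = 1.118 × 10⁻⁵ × 12.6 × 2,492,006,400 ≈ 351,044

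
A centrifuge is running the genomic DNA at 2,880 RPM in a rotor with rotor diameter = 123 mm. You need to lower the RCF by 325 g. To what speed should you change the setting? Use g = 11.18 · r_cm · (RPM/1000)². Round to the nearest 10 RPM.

r = 123 mm / 2 = 61.5 mm = 6.15 cm
Current RCF = 11.18 × 6.15 × (2.88)² = 11.18 × 6.15 × 8.2944 ≈ 570.3 × g
Target RCF = 570.3 − 325 = 245.3 × g
(N/1000)² = 245.3 / 68.757 = 3.567637
N = 1000 × √3.567637 ≈ 1,888.8

1890 RPM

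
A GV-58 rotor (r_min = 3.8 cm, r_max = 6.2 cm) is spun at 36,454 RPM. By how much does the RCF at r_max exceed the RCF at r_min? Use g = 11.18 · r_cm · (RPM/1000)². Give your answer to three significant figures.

RCF_max = 11.18 × 6.2 × (36.454)² = 11.18 × 6.2 × 1,328.894116 ≈ 92,113.6 × g
RCF_min = 11.18 × 3.8 × (36.454)² = 11.18 × 3.8 × 1,328.894116 ≈ 56,456.7 × g
ΔRCF = 92,113.6 − 56,456.7 = 35,656.9

35700 × g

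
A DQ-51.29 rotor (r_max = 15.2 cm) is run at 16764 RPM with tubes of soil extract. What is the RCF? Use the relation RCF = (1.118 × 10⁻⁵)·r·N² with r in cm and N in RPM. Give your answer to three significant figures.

RCF = 1.118 × 10⁻⁵ × r × N²
RCF = 1.118 × 10⁻⁵ × 15.2 × (16764)² = 1.118 × 10⁻⁵ × 15.2 × 281,031,696 ≈ 47,757.4 × g

RCF ≈ 47800 x g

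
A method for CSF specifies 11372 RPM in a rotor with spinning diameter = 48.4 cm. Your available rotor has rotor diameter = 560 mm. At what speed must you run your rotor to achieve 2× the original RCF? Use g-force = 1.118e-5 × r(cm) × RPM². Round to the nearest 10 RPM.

Original rotor: r = 48.4 / 2 = 24.2 cm
RCF_original = 1.118 × 10⁻⁵ × 24.2 × (11372)² = 1.118 × 10⁻⁵ × 24.2 × 129,322,384 ≈ 34,988.9 × g
Target RCF = 2 × 34,988.9 ≈ 69,977.8 × g
Your rotor: r = 560 mm / 2 = 280 mm = 28 cm
69,977.8 = 1.118 × 10⁻⁵ × 28 × N²
N² = 69,977.8 / (31.304 × 10⁻⁵) = 223,542,678
N ≈ √223,542,678 ≈ 14,951.3

14950 RPM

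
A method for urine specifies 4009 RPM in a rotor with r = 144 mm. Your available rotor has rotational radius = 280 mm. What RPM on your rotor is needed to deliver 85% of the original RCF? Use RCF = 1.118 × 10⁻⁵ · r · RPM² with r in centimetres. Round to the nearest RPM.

≈ 2651 RPM

Original rotor: r = 144 mm = 14.4 cm
RCF = 1.118 × 10⁻⁵ × r × N²
RCF_original = 1.118 × 10⁻⁵ × 14.4 × (4009)² = 1.118 × 10⁻⁵ × 14.4 × 16,072,081 ≈ 2,587.5 × g
Target RCF = 0.85 × 2,587.5 ≈ 2,199.4 × g
Your rotor: r = 280 mm = 28.0 cm
2,199.4 = 1.118 × 10⁻⁵ × 28 × N²
N² = 2,199.4 / (31.304 × 10⁻⁵) = 7,025,939
N ≈ √7,025,939 ≈ 2,650.6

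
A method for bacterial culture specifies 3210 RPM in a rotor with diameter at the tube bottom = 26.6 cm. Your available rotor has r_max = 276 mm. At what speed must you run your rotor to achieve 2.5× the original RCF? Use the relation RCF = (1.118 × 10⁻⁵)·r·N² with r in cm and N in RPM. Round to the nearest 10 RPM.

≈ 3520 RPM

Original rotor: r = 26.6 / 2 = 13.3 cm
RCF_original = 1.118 × 10⁻⁵ × 13.3 × (3210)² = 1.118 × 10⁻⁵ × 13.3 × 10,304,100 ≈ 1,532.2 × g
Target RCF = 2.5 × 1,532.2 ≈ 3,830.5 × g
Your rotor: r = 276 mm = 27.6 cm
3,830.5 = 1.118 × 10⁻⁵ × 27.6 × N²
N² = 3,830.5 / (30.8568 × 10⁻⁵) = 12,413,795
N ≈ √12,413,795 ≈ 3,523.3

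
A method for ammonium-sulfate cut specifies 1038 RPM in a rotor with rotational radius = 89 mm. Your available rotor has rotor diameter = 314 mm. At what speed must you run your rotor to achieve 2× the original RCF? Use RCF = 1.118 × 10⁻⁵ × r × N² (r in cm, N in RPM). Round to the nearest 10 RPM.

Original rotor: r = 89 mm = 8.9 cm
RCF = 1.118 × 10⁻⁵ × r × N²
RCF_original = 1.118 × 10⁻⁵ × 8.9 × (1038)² = 1.118 × 10⁻⁵ × 8.9 × 1,077,444 ≈ 107.2 × g
Target RCF = 2 × 107.2 ≈ 214.4 × g
Your rotor: r = 314 mm / 2 = 157 mm = 15.7 cm
214.4 = 1.118 × 10⁻⁵ × 15.7 × N²
N² = 214.4 / (17.5526 × 10⁻⁵) = 1,221,471
N ≈ √1,221,471 ≈ 1,105.2

1110 RPM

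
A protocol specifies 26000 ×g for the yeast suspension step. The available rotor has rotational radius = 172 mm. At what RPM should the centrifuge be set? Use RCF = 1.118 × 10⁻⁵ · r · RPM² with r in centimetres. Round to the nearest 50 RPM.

N ≈ 11650 RPM

r = 172 mm = 17.2 cm
26,000 = 1.118 × 10⁻⁵ × 17.2 × N²
N² = 26,000 / (19.2296 × 10⁻⁵) = 135,208,221
N ≈ √135,208,221 ≈ 11,627.9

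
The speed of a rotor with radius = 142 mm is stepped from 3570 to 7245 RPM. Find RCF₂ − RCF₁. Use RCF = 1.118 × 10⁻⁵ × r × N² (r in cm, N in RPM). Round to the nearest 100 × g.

r = 142 mm = 14.2 cm
RCF₁ = 1.118 × 10⁻⁵ × 14.2 × (3570)² = 1.118 × 10⁻⁵ × 14.2 × 12,744,900 ≈ 2,023.3 × g
RCF₂ = 1.118 × 10⁻⁵ × 14.2 × (7245)² = 1.118 × 10⁻⁵ × 14.2 × 52,490,025 ≈ 8,333.1 × g
Increase = 8,333.1 − 2,023.3 = 6,309.8

6300 × g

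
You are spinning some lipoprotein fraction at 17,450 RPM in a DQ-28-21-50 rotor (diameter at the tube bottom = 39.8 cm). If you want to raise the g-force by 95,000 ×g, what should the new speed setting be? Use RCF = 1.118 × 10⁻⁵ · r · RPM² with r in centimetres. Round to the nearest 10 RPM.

27050 RPM

r = 39.8 / 2 = 19.9 cm
Current RCF = 1.118 × 10⁻⁵ × 19.9 × (17450)² = 1.118 × 10⁻⁵ × 19.9 × 304,502,500 ≈ 67,746.3 × g
Target RCF = 67,746.3 + 95,000 = 162,746.3 × g
N² = 162,746.3 / (22.2482 × 10⁻⁵) = 731,503,223
N ≈ √731,503,223 ≈ 27,046.3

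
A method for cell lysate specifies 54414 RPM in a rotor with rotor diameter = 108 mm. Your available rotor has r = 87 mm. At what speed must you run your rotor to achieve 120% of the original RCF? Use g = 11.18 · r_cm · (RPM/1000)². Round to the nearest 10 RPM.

≈ 46960 RPM

Original rotor: r = 108 mm / 2 = 54 mm = 5.4 cm
RCF = 11.18 × r × (N/1000)²
RCF_original = 11.18 × 5.4 × (54.414)² = 11.18 × 5.4 × 2,960.883396 ≈ 178,754.5 × g
Target RCF = 1.2 × 178,754.5 ≈ 214,505.4 × g
Your rotor: r = 87 mm = 8.7 cm
214,505.4 = 11.18 × 8.7 × (N/1000)²
(N/1000)² = 214,505.4 / 97.266 = 2205.348
N = 1000 × √2205.348 ≈ 46,961.1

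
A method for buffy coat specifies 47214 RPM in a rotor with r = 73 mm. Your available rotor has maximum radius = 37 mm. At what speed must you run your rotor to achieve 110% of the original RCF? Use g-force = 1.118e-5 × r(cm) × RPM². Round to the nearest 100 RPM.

69600 RPM

Original rotor: r = 73 mm = 7.3 cm
RCF_original = 1.118 × 10⁻⁵ × 7.3 × (47214)² = 1.118 × 10⁻⁵ × 7.3 × 2,229,161,796 ≈ 181,930.8 × g
Target RCF = 1.1 × 181,930.8 ≈ 200,123.9 × g
Your rotor: r = 37 mm = 3.7 cm
200,123.9 = 1.118 × 10⁻⁵ × 3.7 × N²
N² = 200,123.9 / (4.1366 × 10⁻⁵) = 4,837,883,769
N ≈ √4,837,883,769 ≈ 69,554.9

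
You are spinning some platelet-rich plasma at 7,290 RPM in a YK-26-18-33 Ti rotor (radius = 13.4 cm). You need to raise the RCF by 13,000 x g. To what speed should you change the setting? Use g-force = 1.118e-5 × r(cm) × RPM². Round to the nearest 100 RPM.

Current RCF = 1.118 × 10⁻⁵ × 13.4 × (7290)² = 1.118 × 10⁻⁵ × 13.4 × 53,144,100 ≈ 7,961.6 × g
Target RCF = 7,961.6 + 13,000 = 20,961.6 × g
N² = 20,961.6 / (14.9812 × 10⁻⁵) = 139,919,366
N ≈ √139,919,366 ≈ 11,828.8

11800 RPM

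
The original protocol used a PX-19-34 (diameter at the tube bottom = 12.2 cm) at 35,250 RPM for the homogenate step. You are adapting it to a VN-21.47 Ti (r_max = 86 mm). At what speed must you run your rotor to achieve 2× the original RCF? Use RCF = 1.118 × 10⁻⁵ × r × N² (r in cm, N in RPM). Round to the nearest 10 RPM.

Original rotor: r = 12.2 / 2 = 6.1 cm
RCF_original = 1.118 × 10⁻⁵ × 6.1 × (35250)² = 1.118 × 10⁻⁵ × 6.1 × 1,242,562,500 ≈ 84,740.3 × g
Target RCF = 2 × 84,740.3 ≈ 169,480.6 × g
Your rotor: r = 86 mm = 8.6 cm
169,480.6 = 1.118 × 10⁻⁵ × 8.6 × N²
N² = 169,480.6 / (9.6148 × 10⁻⁵) = 1,762,705,412
N ≈ √1,762,705,412 ≈ 41,984.6

≈ 41980 RPM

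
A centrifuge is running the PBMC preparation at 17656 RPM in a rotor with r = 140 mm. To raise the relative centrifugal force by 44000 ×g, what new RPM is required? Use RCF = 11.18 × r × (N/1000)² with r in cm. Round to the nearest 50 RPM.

≈ 24350 RPM

r = 140 mm = 14.0 cm
Current RCF = 11.18 × 14 × (17.656)² = 11.18 × 14 × 311.734336 ≈ 48,792.7 × g
Target RCF = 48,792.7 + 44,000 = 92,792.7 × g
(N/1000)² = 92,792.7 / 156.52 = 592.8488
N = 1000 × √592.8488 ≈ 24,348.5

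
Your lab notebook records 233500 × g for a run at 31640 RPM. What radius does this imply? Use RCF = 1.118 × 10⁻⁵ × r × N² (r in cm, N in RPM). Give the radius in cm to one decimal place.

r ≈ 20.9 cm

233500 = 1.118 × 10⁻⁵ × r × (31640)²
r = 233500 / (1.118 × 10⁻⁵ × 1,001,089,600) = 233500 / 11192.18 ≈ 20.863 cm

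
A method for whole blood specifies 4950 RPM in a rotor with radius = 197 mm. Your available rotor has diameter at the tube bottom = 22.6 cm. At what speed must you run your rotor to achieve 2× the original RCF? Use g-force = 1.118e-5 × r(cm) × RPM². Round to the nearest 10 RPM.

≈ 9240 RPM

Original rotor: r = 197 mm = 19.7 cm
RCF_original = 1.118 × 10⁻⁵ × 19.7 × (4950)² = 1.118 × 10⁻⁵ × 19.7 × 24,502,500 ≈ 5,396.6 × g
Target RCF = 2 × 5,396.6 ≈ 10,793.2 × g
Your rotor: r = 22.6 / 2 = 11.3 cm
10,793.2 = 1.118 × 10⁻⁵ × 11.3 × N²
N² = 10,793.2 / (12.6334 × 10⁻⁵) = 85,433,850
N ≈ √85,433,850 ≈ 9,243.0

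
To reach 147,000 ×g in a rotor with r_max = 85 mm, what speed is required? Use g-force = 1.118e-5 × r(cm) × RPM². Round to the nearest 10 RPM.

r = 85 mm = 8.5 cm
147,000 = 1.118 × 10⁻⁵ × 8.5 × N²
N² = 147,000 / (9.503 × 10⁻⁵) = 1,546,879,933
N ≈ √1,546,879,933 ≈ 39,330.4

39330 RPM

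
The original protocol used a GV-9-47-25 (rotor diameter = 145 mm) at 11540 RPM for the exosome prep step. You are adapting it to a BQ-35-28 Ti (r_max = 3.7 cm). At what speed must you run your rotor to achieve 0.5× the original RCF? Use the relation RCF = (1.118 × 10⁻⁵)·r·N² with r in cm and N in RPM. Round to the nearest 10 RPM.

11420 RPM

Original rotor: r = 145 mm / 2 = 72.5 mm = 7.25 cm
RCF = 1.118 × 10⁻⁵ × r × N²
RCF_original = 1.118 × 10⁻⁵ × 7.25 × (11540)² = 1.118 × 10⁻⁵ × 7.25 × 133,171,600 ≈ 10,794.2 × g
Target RCF = 0.5 × 10,794.2 ≈ 5,397.1 × g
5,397.1 = 1.118 × 10⁻⁵ × 3.7 × N²
N² = 5,397.1 / (4.1366 × 10⁻⁵) = 130,471,885
N ≈ √130,471,885 ≈ 11,422.4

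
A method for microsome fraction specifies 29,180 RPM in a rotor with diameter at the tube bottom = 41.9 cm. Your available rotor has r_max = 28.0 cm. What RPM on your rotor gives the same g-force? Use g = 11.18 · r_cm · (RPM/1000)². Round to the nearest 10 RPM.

Original rotor: r = 41.9 / 2 = 20.95 cm
RCF_original = 11.18 × 20.95 × (29.18)² = 11.18 × 20.95 × 851.4724 ≈ 199,432.7 × g
199,432.7 = 11.18 × 28 × (N/1000)²
(N/1000)² = 199,432.7 / 313.04 = 637.0838
N = 1000 × √637.0838 ≈ 25,240.5

25240 RPM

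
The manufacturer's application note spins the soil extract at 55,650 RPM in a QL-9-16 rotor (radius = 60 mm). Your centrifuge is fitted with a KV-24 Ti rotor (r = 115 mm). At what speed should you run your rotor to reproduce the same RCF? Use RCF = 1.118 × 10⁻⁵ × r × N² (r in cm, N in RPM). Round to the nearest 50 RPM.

Original rotor: r = 60 mm = 6.0 cm
RCF_original = 1.118 × 10⁻⁵ × 6 × (55650)² = 1.118 × 10⁻⁵ × 6 × 3,096,922,500 ≈ 207,741.6 × g
Your rotor: r = 115 mm = 11.5 cm
207,741.6 = 1.118 × 10⁻⁵ × 11.5 × N²
N² = 207,741.6 / (12.857 × 10⁻⁵) = 1,615,785,953
N ≈ √1,615,785,953 ≈ 40,196.8

40200 RPM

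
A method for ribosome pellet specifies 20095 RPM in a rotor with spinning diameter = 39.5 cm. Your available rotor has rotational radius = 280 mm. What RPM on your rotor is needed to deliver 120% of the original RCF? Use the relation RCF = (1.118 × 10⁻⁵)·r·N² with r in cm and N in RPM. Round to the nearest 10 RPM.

Original rotor: r = 39.5 / 2 = 19.75 cm
RCF_original = 1.118 × 10⁻⁵ × 19.75 × (20095)² = 1.118 × 10⁻⁵ × 19.75 × 403,809,025 ≈ 89,163.1 × g
Target RCF = 1.2 × 89,163.1 ≈ 106,995.7 × g
Your rotor: r = 280 mm = 28.0 cm
106,995.7 = 1.118 × 10⁻⁵ × 28 × N²
N² = 106,995.7 / (31.304 × 10⁻⁵) = 341,795,617
N ≈ √341,795,617 ≈ 18,487.7

18490 RPM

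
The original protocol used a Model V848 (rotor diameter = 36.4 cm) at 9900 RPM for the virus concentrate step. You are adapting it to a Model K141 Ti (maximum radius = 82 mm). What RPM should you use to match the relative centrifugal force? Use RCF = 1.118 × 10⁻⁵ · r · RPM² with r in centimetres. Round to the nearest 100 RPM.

Original rotor: r = 36.4 / 2 = 18.2 cm
RCF_original = 1.118 × 10⁻⁵ × 18.2 × (9900)² = 1.118 × 10⁻⁵ × 18.2 × 98,010,000 ≈ 19,942.7 × g
Your rotor: r = 82 mm = 8.2 cm
19,942.7 = 1.118 × 10⁻⁵ × 8.2 × N²
N² = 19,942.7 / (9.1676 × 10⁻⁵) = 217,534,578
N ≈ √217,534,578 ≈ 14,749.1

14700 RPM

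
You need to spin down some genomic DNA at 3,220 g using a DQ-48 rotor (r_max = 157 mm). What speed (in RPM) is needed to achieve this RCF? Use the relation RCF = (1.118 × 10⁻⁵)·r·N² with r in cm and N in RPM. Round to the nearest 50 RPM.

≈ 4300 RPM

r = 157 mm = 15.7 cm
3,220 = 1.118 × 10⁻⁵ × 15.7 × N²
N² = 3,220 / (17.5526 × 10⁻⁵) = 18,344,861
N ≈ √18,344,861 ≈ 4,283.1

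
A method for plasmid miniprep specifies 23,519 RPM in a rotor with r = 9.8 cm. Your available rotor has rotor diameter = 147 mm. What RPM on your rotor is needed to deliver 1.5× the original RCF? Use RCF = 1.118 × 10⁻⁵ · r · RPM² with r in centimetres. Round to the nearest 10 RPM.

33260 RPM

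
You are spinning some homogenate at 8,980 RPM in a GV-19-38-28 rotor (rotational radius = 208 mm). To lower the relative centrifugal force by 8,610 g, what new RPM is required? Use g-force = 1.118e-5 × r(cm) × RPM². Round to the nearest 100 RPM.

r = 208 mm = 20.8 cm
Current RCF = 1.118 × 10⁻⁵ × 20.8 × (8980)² = 1.118 × 10⁻⁵ × 20.8 × 80,640,400 ≈ 18,752.4 × g
Target RCF = 18,752.4 − 8,610 = 10,142.4 × g
N² = 10,142.4 / (23.2544 × 10⁻⁵) = 43,614,972
N ≈ √43,614,972 ≈ 6,604.2

≈ 6600 RPM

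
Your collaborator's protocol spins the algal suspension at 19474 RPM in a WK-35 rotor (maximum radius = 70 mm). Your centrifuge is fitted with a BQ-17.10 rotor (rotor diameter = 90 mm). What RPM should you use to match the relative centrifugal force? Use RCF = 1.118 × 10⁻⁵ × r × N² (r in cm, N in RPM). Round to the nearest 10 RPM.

Original rotor: r = 70 mm = 7.0 cm
RCF_original = 1.118 × 10⁻⁵ × 7 × (19474)² = 1.118 × 10⁻⁵ × 7 × 379,236,676 ≈ 29,679.1 × g
Your rotor: r = 90 mm / 2 = 45 mm = 4.5 cm
29,679.1 = 1.118 × 10⁻⁵ × 4.5 × N²
N² = 29,679.1 / (5.031 × 10⁻⁵) = 589,924,468
N ≈ √589,924,468 ≈ 24,288.4

≈ 24290 RPM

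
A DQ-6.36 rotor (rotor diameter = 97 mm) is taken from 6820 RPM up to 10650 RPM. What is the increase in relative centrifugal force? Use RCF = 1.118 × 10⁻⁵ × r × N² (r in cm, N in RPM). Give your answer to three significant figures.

≈ 3630 x g

r = 97 mm / 2 = 48.5 mm = 4.85 cm
RCF₁ = 1.118 × 10⁻⁵ × 4.85 × (6820)² = 1.118 × 10⁻⁵ × 4.85 × 46,512,400 ≈ 2,522 × g
RCF₂ = 1.118 × 10⁻⁵ × 4.85 × (10650)² = 1.118 × 10⁻⁵ × 4.85 × 113,422,500 ≈ 6,150.1 × g
Increase = 6,150.1 − 2,522 = 3,628.1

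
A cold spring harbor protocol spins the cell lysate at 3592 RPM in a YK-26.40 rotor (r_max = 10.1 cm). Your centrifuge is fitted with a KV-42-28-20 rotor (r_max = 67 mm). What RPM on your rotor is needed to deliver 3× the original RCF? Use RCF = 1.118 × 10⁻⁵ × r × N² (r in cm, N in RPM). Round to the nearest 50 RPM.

7650 RPM

RCF_original = 1.118 × 10⁻⁵ × 10.1 × (3592)² = 1.118 × 10⁻⁵ × 10.1 × 12,902,464 ≈ 1,456.9 × g
Target RCF = 3 × 1,456.9 ≈ 4,370.7 × g
Your rotor: r = 67 mm = 6.7 cm
4,370.7 = 1.118 × 10⁻⁵ × 6.7 × N²
N² = 4,370.7 / (7.4906 × 10⁻⁵) = 58,349,131
N ≈ √58,349,131 ≈ 7,638.7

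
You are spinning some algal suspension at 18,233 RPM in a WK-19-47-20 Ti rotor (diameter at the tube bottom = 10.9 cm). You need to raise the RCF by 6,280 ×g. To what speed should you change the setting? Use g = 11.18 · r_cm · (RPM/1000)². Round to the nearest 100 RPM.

N₂ ≈ 20900 RPM

r = 10.9 / 2 = 5.45 cm
Current RCF = 11.18 × 5.45 × (18.233)² = 11.18 × 5.45 × 332.442289 ≈ 20,256 × g
Target RCF = 20,256 + 6,280 = 26,536 × g
(N/1000)² = 26,536 / 60.931 = 435.509
N = 1000 × √435.509 ≈ 20,868.9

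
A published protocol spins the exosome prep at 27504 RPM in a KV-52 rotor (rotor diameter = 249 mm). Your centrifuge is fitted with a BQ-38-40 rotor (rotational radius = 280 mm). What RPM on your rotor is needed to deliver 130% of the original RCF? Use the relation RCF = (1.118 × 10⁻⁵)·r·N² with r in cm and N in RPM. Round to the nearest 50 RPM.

≈ 20900 RPM

Original rotor: r = 249 mm / 2 = 124.5 mm = 12.45 cm
RCF = 1.118 × 10⁻⁵ × r × N²
RCF_original = 1.118 × 10⁻⁵ × 12.45 × (27504)² = 1.118 × 10⁻⁵ × 12.45 × 756,470,016 ≈ 105,293.8 × g
Target RCF = 1.3 × 105,293.8 ≈ 136,881.9 × g
Your rotor: r = 280 mm = 28.0 cm
136,881.9 = 1.118 × 10⁻⁵ × 28 × N²
N² = 136,881.9 / (31.304 × 10⁻⁵) = 437,266,484
N ≈ √437,266,484 ≈ 20,910.9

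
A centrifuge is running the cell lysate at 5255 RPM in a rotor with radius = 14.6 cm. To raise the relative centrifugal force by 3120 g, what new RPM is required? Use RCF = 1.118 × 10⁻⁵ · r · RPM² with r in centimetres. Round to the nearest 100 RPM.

6800 RPM

Current RCF = 1.118 × 10⁻⁵ × 14.6 × (5255)² = 1.118 × 10⁻⁵ × 14.6 × 27,615,025 ≈ 4,507.5 × g
Target RCF = 4,507.5 + 3,120 = 7,627.5 × g
N² = 7,627.5 / (16.3228 × 10⁻⁵) = 46,729,115
N ≈ √46,729,115 ≈ 6,835.9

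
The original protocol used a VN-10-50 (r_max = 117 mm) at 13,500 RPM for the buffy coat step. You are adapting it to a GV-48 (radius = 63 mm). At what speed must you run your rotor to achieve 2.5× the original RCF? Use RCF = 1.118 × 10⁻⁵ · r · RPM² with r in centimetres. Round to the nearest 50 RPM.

29100 RPM

Original rotor: r = 117 mm = 11.7 cm
RCF = 1.118 × 10⁻⁵ × r × N²
RCF_original = 1.118 × 10⁻⁵ × 11.7 × (13500)² = 1.118 × 10⁻⁵ × 11.7 × 182,250,000 ≈ 23,839.4 × g
Target RCF = 2.5 × 23,839.4 ≈ 59,598.5 × g
Your rotor: r = 63 mm = 6.3 cm
59,598.5 = 1.118 × 10⁻⁵ × 6.3 × N²
N² = 59,598.5 / (7.0434 × 10⁻⁵) = 846,160,945
N ≈ √846,160,945 ≈ 29,088.8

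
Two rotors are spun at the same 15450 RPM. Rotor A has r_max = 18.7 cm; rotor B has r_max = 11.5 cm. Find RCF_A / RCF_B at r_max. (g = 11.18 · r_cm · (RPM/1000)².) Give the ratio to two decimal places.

At fixed N, RCF ∝ r, so RCF_A/RCF_B = r_A/r_B = 18.7 / 11.5 = 1.6261.

1.63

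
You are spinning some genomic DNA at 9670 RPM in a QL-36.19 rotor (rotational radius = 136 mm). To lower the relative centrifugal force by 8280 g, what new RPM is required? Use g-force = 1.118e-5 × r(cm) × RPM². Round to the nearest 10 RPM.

r = 136 mm = 13.6 cm
Current RCF = 1.118 × 10⁻⁵ × 13.6 × (9670)² = 1.118 × 10⁻⁵ × 13.6 × 93,508,900 ≈ 14,217.8 × g
Target RCF = 14,217.8 − 8,280 = 5,937.8 × g
N² = 5,937.8 / (15.2048 × 10⁻⁵) = 39,052,141
N ≈ √39,052,141 ≈ 6,249.2

N₂ ≈ 6250 RPM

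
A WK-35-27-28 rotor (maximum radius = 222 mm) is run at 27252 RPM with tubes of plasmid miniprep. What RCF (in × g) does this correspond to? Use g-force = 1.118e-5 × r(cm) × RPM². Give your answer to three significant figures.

r = 222 mm = 22.2 cm
RCF = 1.118 × 10⁻⁵ × 22.2 × (27252)² = 1.118 × 10⁻⁵ × 22.2 × 742,671,504 ≈ 184,328.1 × g

≈ 184000 × g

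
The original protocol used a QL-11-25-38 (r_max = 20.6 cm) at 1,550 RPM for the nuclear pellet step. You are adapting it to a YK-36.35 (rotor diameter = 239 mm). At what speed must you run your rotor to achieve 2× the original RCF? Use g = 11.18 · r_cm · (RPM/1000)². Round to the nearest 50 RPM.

2900 RPM

RCF = 11.18 × r × (N/1000)²
RCF_original = 11.18 × 20.6 × (1.55)² = 11.18 × 20.6 × 2.4025 ≈ 553.3 × g
Target RCF = 2 × 553.3 ≈ 1,106.6 × g
Your rotor: r = 239 mm / 2 = 119.5 mm = 11.95 cm
1,106.6 = 11.18 × 11.95 × (N/1000)²
(N/1000)² = 1,106.6 / 133.601 = 8.282872
N = 1000 × √8.282872 ≈ 2,878.0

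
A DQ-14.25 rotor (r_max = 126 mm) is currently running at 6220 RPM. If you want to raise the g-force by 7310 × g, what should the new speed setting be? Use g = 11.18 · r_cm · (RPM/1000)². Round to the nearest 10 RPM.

r = 126 mm = 12.6 cm
Current RCF = 11.18 × 12.6 × (6.22)² = 11.18 × 12.6 × 38.6884 ≈ 5,450 × g
Target RCF = 5,450 + 7,310 = 12,760 × g
(N/1000)² = 12,760 / 140.868 = 90.58125
N = 1000 × √90.58125 ≈ 9,517.4

9520 RPM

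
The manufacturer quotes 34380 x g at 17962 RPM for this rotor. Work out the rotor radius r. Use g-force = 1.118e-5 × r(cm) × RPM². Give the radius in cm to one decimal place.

r ≈ 9.5 cm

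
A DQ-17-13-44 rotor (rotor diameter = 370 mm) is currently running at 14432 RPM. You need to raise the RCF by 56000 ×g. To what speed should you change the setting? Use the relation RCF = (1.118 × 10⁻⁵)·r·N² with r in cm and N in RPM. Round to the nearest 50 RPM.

r = 370 mm / 2 = 185 mm = 18.5 cm
Current RCF = 1.118 × 10⁻⁵ × 18.5 × (14432)² = 1.118 × 10⁻⁵ × 18.5 × 208,282,624 ≈ 43,079.1 × g
Target RCF = 43,079.1 + 56,000 = 99,079.1 × g
N² = 99,079.1 / (20.683 × 10⁻⁵) = 479,036,407
N ≈ √479,036,407 ≈ 21,886.9

N₂ ≈ 21900 RPM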